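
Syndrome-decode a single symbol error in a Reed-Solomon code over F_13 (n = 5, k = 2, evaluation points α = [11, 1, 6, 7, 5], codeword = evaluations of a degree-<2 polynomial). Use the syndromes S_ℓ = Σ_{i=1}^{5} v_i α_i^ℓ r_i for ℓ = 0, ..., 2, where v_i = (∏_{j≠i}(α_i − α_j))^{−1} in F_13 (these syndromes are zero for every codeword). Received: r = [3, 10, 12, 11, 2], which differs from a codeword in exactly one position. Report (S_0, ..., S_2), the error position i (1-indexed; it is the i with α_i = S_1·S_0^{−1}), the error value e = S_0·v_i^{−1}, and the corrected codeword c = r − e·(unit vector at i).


S = (1, 6, 10), error at position 3, error magnitude e = 12, c = [3, 10, 0, 11, 2].

Step 1: column multipliers v_i = (∏_{j≠i}(α_i − α_j))^{−1} mod 13.
  i = 1 (α = 11): (11−1)(11−6)(11−7)(11−5) = 10·5·4·6 = 1200 ≡ 4, so v_1 = 4^{−1} = 10 (mod 13).
  i = 2 (α = 1): (1−11)(1−6)(1−7)(1−5) = (−10)·(−5)·(−6)·(−4) = 1200 ≡ 4, so v_2 = 4^{−1} = 10 (mod 13).
  i = 3 (α = 6): (6−11)(6−1)(6−7)(6−5) = (−5)·5·(−1)·1 = 25 ≡ 12, so v_3 = 12^{−1} = 12 (mod 13).
  i = 4 (α = 7): (7−11)(7−1)(7−6)(7−5) = (−4)·6·1·2 = −48 ≡ 4, so v_4 = 4^{−1} = 10 (mod 13).
  i = 5 (α = 5): (5−11)(5−1)(5−6)(5−7) = (−6)·4·(−1)·(−2) = −48 ≡ 4, so v_5 = 4^{−1} = 10 (mod 13).
  v = [10, 10, 12, 10, 10].
Step 2: syndromes of r = [3, 10, 12, 11, 2] (all sums mod 13).
  S_0 = Σ v_i r_i = 10·3 + 10·10 + 12·12 + 10·11 + 10·2 = 404 ≡ 1.
  S_1 = Σ v_i α_i r_i = 10·11·3 + 10·1·10 + 12·6·12 + 10·7·11 + 10·5·2 = 2164 ≡ 6.
  α_i^2 mod 13 = [4, 1, 10, 10, 12].
  S_2 = Σ v_i α_i^2 r_i = 10·4·3 + 10·1·10 + 12·10·12 + 10·10·11 + 10·12·2 = 3000 ≡ 10.
  S = (1, 6, 10) ≠ 0, so r is not a codeword (an error is present).
Step 3: locate the error. For a single error e at position i, S_ℓ = v_i·e·α_i^ℓ, so α_err = S_1/S_0.
  S_0^{−1} = 1^{−1} = 1 (mod 13), so α_err = 6·1 = 6 ≡ 6 = α_3. Error position i = 3.
  Consistency check: S_2/S_1 = 10·11 = 110 ≡ 6 = α_err ✓ (single-error assumption holds).
Step 4: error magnitude e = S_0/v_3 = S_0·∏_{j≠3}(α_3 − α_j) = 1·12 = 12 ≡ 12 (mod 13).
Step 5: correct position 3: c_3 = r_3 − e = 12 − 12 ≡ 0 (mod 13). Hence c = [3, 10, 0, 11, 2].
  Check: interpolating c through the α_i gives m(x) = 12 + 11·x (degree < 2) with m(α_i) = c_i for every i, so c is indeed a codeword.


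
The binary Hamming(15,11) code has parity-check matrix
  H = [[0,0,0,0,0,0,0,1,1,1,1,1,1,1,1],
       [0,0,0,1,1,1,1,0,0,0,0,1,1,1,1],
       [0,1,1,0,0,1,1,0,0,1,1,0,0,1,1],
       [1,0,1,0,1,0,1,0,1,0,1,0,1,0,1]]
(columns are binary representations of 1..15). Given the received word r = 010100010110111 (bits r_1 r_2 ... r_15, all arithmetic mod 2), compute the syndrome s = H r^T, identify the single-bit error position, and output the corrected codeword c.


s = (0, 0, 1, 1)^T, error position = 3, corrected codeword c = 011100010110111

Compute s = H r^T mod 2 one row at a time:
  s_1 = 1 + 0 + 1 + 1 + 0 + 1 + 1 + 1 = 6 ≡ 0 (mod 2).
  s_2 = 1 + 0 + 0 + 0 + 0 + 1 + 1 + 1 = 4 ≡ 0 (mod 2).
  s_3 = 1 + 0 + 0 + 0 + 1 + 1 + 1 + 1 = 5 ≡ 1 (mod 2).
  s_4 = 0 + 0 + 0 + 0 + 0 + 1 + 1 + 1 = 3 ≡ 1 (mod 2).
s = (0, 0, 1, 1)^T — this equals column 3 of H (binary 0011), so error is at position 3.
Correct: flip bit 3 of r = 010100010110111 to get c = 011100010110111.


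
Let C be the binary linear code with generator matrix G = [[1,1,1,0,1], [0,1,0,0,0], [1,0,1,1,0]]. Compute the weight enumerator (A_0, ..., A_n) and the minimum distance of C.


Weight distribution: A_0 = 1, A_1 = 1, A_2 = 1, A_3 = 3, A_4 = 2. Minimum distance d = 1.

Enumerate all 2^3 = 8 messages m ∈ F_2^3.
For each, compute codeword c = mG in F_2^5, then tally its weight.
  m = 000 → c = 00000, weight = 0.
  m = 100 → c = 11101, weight = 4.
  m = 010 → c = 01000, weight = 1.
  m = 110 → c = 10101, weight = 3.
  m = 001 → c = 10110, weight = 3.
  m = 101 → c = 01011, weight = 3.
  m = 011 → c = 11110, weight = 4.
  m = 111 → c = 00011, weight = 2.
Tally weights:
  weight 0: 1 codewords.
  weight 1: 1 codewords.
  weight 2: 1 codewords.
  weight 3: 3 codewords.
  weight 4: 2 codewords.
Minimum distance d = smallest w > 0 with A_w > 0 = 1.
Sanity: Σ A_w = 8 = 2^3 = 8 ✓.


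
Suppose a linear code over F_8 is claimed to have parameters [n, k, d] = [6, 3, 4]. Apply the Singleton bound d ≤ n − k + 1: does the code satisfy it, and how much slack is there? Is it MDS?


Singleton RHS = n − k + 1 = 4, slack = 0, bound satisfied, MDS.

Singleton bound: d ≤ n − k + 1.
Here n = 6, k = 3, so n − k + 1 = 4.
Given d = 4, check d ≤ 4: YES.
Slack = (n − k + 1) − d = 0.
The code is MDS (slack = 0).
Description: the claimed parameters are [6, 3, 4]_8; such a code would be MDS (meets Singleton bound).


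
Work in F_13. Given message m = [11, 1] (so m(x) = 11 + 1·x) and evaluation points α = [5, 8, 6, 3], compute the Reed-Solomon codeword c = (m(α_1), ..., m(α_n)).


c = [3, 6, 4, 1]

Message polynomial: m(x) = 11 + 1·x (mod 13).
For each evaluation point α_i, compute m(α_i) mod 13:
  α_1 = 5: Horner steps 1 → 3, so m(5) = 3.
  α_2 = 8: Horner steps 1 → 6, so m(8) = 6.
  α_3 = 6: Horner steps 1 → 4, so m(6) = 4.
  α_4 = 3: Horner steps 1 → 1, so m(3) = 1.
Codeword c = [3, 6, 4, 1] ∈ F_13^4.


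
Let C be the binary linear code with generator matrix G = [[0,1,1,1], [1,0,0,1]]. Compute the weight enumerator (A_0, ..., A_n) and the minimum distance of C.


Weight distribution: A_0 = 1, A_2 = 1, A_3 = 2. Minimum distance d = 2.

Enumerate all 2^2 = 4 messages m ∈ F_2^2.
For each, compute codeword c = mG in F_2^4, then tally its weight.
  m = 00 → c = 0000, weight = 0.
  m = 10 → c = 0111, weight = 3.
  m = 01 → c = 1001, weight = 2.
  m = 11 → c = 1110, weight = 3.
Tally weights:
  weight 0: 1 codewords.
  weight 2: 1 codewords.
  weight 3: 2 codewords.
Minimum distance d = smallest w > 0 with A_w > 0 = 2.
Sanity: Σ A_w = 4 = 2^2 = 4 ✓.


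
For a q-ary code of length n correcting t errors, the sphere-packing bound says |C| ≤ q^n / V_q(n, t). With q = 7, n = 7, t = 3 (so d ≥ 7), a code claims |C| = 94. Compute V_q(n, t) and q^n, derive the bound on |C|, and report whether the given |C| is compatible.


V_q(n, t) = 8359, q^n = 823543, Hamming bound = 98, |C| = 94 ≤ bound (satisfied).

Step 1: Compute V_q(n, t) = Σ_{j=0}^3 C(n, j) (q−1)^j.
  j = 0: C(7,0)·(6)^0 = 1·1 = 1.
  j = 1: C(7,1)·(6)^1 = 7·6 = 42.
  j = 2: C(7,2)·(6)^2 = 21·36 = 756.
  j = 3: C(7,3)·(6)^3 = 35·216 = 7560.
  V_q(n, t) = 1 + 42 + 756 + 7560 = 8359.
Step 2: q^n = 7^7 = 823543.
Step 3: Hamming bound ⌊q^n / V_q(n,t)⌋ = ⌊823543/8359⌋ = 98.
Step 4: Compare |C| = 94 to 98: satisfied.
The claimed |C| lies below the Hamming bound.


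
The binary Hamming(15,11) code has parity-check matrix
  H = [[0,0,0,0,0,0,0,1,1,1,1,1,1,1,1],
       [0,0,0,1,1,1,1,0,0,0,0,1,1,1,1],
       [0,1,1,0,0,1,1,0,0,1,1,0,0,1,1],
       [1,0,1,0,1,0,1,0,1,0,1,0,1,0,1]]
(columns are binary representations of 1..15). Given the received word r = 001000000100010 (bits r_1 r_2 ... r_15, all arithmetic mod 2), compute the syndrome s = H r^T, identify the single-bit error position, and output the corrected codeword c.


s = (0, 1, 1, 1)^T, error position = 7, corrected codeword c = 001000100100010

Compute s = H r^T mod 2 one row at a time:
  s_1 = 0 + 0 + 1 + 0 + 0 + 0 + 1 + 0 = 2 ≡ 0 (mod 2).
  s_2 = 0 + 0 + 0 + 0 + 0 + 0 + 1 + 0 = 1 ≡ 1 (mod 2).
  s_3 = 0 + 1 + 0 + 0 + 1 + 0 + 1 + 0 = 3 ≡ 1 (mod 2).
  s_4 = 0 + 1 + 0 + 0 + 0 + 0 + 0 + 0 = 1 ≡ 1 (mod 2).
s = (0, 1, 1, 1)^T — this equals column 7 of H (binary 0111), so error is at position 7.
Correct: flip bit 7 of r = 001000000100010 to get c = 001000100100010.


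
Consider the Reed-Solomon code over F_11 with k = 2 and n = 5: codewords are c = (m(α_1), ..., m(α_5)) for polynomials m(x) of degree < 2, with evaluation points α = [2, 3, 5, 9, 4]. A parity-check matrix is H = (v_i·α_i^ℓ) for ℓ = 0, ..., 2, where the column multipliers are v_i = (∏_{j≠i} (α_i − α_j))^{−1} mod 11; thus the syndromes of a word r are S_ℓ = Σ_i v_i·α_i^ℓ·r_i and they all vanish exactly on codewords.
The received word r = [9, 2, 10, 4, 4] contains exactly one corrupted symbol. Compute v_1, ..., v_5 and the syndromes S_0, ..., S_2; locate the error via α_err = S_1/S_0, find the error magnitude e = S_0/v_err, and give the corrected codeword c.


S = (2, 8, 10), error at position 5, error magnitude e = 9, c = [9, 2, 10, 4, 6].

Step 1: column multipliers v_i = (∏_{j≠i}(α_i − α_j))^{−1} mod 11.
  i = 1 (α = 2): (2−3)(2−5)(2−9)(2−4) = (−1)·(−3)·(−7)·(−2) = 42 ≡ 9, so v_1 = 9^{−1} = 5 (mod 11).
  i = 2 (α = 3): (3−2)(3−5)(3−9)(3−4) = 1·(−2)·(−6)·(−1) = −12 ≡ 10, so v_2 = 10^{−1} = 10 (mod 11).
  i = 3 (α = 5): (5−2)(5−3)(5−9)(5−4) = 3·2·(−4)·1 = −24 ≡ 9, so v_3 = 9^{−1} = 5 (mod 11).
  i = 4 (α = 9): (9−2)(9−3)(9−5)(9−4) = 7·6·4·5 = 840 ≡ 4, so v_4 = 4^{−1} = 3 (mod 11).
  i = 5 (α = 4): (4−2)(4−3)(4−5)(4−9) = 2·1·(−1)·(−5) = 10 ≡ 10, so v_5 = 10^{−1} = 10 (mod 11).
  v = [5, 10, 5, 3, 10].
Step 2: syndromes of r = [9, 2, 10, 4, 4] (all sums mod 11).
  S_0 = Σ v_i r_i = 5·9 + 10·2 + 5·10 + 3·4 + 10·4 = 167 ≡ 2.
  S_1 = Σ v_i α_i r_i = 5·2·9 + 10·3·2 + 5·5·10 + 3·9·4 + 10·4·4 = 668 ≡ 8.
  α_i^2 mod 11 = [4, 9, 3, 4, 5].
  S_2 = Σ v_i α_i^2 r_i = 5·4·9 + 10·9·2 + 5·3·10 + 3·4·4 + 10·5·4 = 758 ≡ 10.
  S = (2, 8, 10) ≠ 0, so r is not a codeword (an error is present).
Step 3: locate the error. For a single error e at position i, S_ℓ = v_i·e·α_i^ℓ, so α_err = S_1/S_0.
  S_0^{−1} = 2^{−1} = 6 (mod 11), so α_err = 8·6 = 48 ≡ 4 = α_5. Error position i = 5.
  Consistency check: S_2/S_1 = 10·7 = 70 ≡ 4 = α_err ✓ (single-error assumption holds).
Step 4: error magnitude e = S_0/v_5 = S_0·∏_{j≠5}(α_5 − α_j) = 2·10 = 20 ≡ 9 (mod 11).
Step 5: correct position 5: c_5 = r_5 − e = 4 − 9 ≡ 6 (mod 11). Hence c = [9, 2, 10, 4, 6].
  Check: interpolating c through the α_i gives m(x) = 1 + 4·x (degree < 2) with m(α_i) = c_i for every i, so c is indeed a codeword.


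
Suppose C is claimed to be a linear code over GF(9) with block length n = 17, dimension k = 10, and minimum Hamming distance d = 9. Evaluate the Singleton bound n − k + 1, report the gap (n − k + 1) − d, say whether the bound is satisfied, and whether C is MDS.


Singleton RHS = n − k + 1 = 8, slack = -1, bound violated (no such code; not MDS).

Singleton bound: d ≤ n − k + 1.
Here n = 17, k = 10, so n − k + 1 = 8.
Given d = 9, check d ≤ 8: NO.
Slack = (n − k + 1) − d = -1.
The slack is negative: d = 9 exceeds n − k + 1 = 8 by 1, so the Singleton bound is violated and no linear [17, 10, 9]_9 code can exist. In particular it is not MDS (MDS requires d = n − k + 1 exactly).
Description: the claimed parameters are [17, 10, 9]_9; such a code would be impossible (violates the Singleton bound).


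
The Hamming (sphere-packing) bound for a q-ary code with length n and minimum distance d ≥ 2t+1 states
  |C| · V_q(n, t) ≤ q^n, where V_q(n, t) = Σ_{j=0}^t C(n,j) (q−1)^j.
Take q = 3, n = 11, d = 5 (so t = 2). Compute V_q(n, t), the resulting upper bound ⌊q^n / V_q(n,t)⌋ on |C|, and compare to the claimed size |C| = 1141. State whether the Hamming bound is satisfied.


V_q(n, t) = 243, q^n = 177147, Hamming bound = 729, |C| = 1141 > bound (violated).

Step 1: Compute V_q(n, t) = Σ_{j=0}^2 C(n, j) (q−1)^j.
  j = 0: C(11,0)·(2)^0 = 1·1 = 1.
  j = 1: C(11,1)·(2)^1 = 11·2 = 22.
  j = 2: C(11,2)·(2)^2 = 55·4 = 220.
  V_q(n, t) = 1 + 22 + 220 = 243.
Step 2: q^n = 3^11 = 177147.
Step 3: Hamming bound ⌊q^n / V_q(n,t)⌋ = ⌊177147/243⌋ = 729.
Step 4: Compare |C| = 1141 to 729: violated.
The claimed |C| lies above the Hamming bound, so no 3-ary code of length 11 with d ≥ 5 can have 1141 codewords.


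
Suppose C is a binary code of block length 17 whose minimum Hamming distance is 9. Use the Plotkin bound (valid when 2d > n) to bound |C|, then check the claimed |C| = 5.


Plotkin bound M ≤ 18; given |C| = 5 ≤ bound (satisfied).

Check applicability: 2d = 18, n = 17.
2d − n = 1 > 0, so Plotkin applies.
Compute d/(2d−n) = 9/1 ≈ 9.0000.
⌊d/(2d−n)⌋ = 9.
Plotkin bound: M ≤ 2·9 = 18.
Given |C| = 5, check: satisfied.
This |C| is below the Plotkin bound.


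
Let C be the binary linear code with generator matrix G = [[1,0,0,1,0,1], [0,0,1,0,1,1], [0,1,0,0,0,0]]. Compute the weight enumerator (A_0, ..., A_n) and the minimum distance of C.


Weight distribution: A_0 = 1, A_1 = 1, A_3 = 2, A_4 = 3, A_5 = 1. Minimum distance d = 1.

Enumerate all 2^3 = 8 messages m ∈ F_2^3.
For each, compute codeword c = mG in F_2^6, then tally its weight.
  m = 000 → c = 000000, weight = 0.
  m = 100 → c = 100101, weight = 3.
  m = 010 → c = 001011, weight = 3.
  m = 110 → c = 101110, weight = 4.
  m = 001 → c = 010000, weight = 1.
  m = 101 → c = 110101, weight = 4.
  m = 011 → c = 011011, weight = 4.
  m = 111 → c = 111110, weight = 5.
Tally weights:
  weight 0: 1 codewords.
  weight 1: 1 codewords.
  weight 3: 2 codewords.
  weight 4: 3 codewords.
  weight 5: 1 codewords.
Minimum distance d = smallest w > 0 with A_w > 0 = 1.
Sanity: Σ A_w = 8 = 2^3 = 8 ✓.


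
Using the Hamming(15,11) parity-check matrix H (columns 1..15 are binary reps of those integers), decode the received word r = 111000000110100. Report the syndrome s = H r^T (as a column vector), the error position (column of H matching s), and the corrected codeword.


s = (1, 1, 0, 0)^T, error position = 12, corrected codeword c = 111000000111100

Compute s = H r^T mod 2 one row at a time:
  s_1 = 0 + 0 + 1 + 1 + 0 + 1 + 0 + 0 = 3 ≡ 1 (mod 2).
  s_2 = 0 + 0 + 0 + 0 + 0 + 1 + 0 + 0 = 1 ≡ 1 (mod 2).
  s_3 = 1 + 1 + 0 + 0 + 1 + 1 + 0 + 0 = 4 ≡ 0 (mod 2).
  s_4 = 1 + 1 + 0 + 0 + 0 + 1 + 1 + 0 = 4 ≡ 0 (mod 2).
s = (1, 1, 0, 0)^T — this equals column 12 of H (binary 1100), so error is at position 12.
Correct: flip bit 12 of r = 111000000110100 to get c = 111000000111100.


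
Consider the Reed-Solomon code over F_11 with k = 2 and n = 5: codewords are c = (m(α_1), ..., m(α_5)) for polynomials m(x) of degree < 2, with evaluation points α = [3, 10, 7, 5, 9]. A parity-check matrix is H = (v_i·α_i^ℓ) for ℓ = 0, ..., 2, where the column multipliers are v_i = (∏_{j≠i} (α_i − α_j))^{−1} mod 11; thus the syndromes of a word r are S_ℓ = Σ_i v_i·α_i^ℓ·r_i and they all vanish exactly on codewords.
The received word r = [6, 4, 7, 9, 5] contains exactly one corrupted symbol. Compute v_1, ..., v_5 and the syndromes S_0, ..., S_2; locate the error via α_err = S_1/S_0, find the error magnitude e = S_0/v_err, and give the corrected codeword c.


S = (1, 3, 9), error at position 1, error magnitude e = 6, c = [0, 4, 7, 9, 5].

Step 1: column multipliers v_i = (∏_{j≠i}(α_i − α_j))^{−1} mod 11.
  i = 1 (α = 3): (3−10)(3−7)(3−5)(3−9) = (−7)·(−4)·(−2)·(−6) = 336 ≡ 6, so v_1 = 6^{−1} = 2 (mod 11).
  i = 2 (α = 10): (10−3)(10−7)(10−5)(10−9) = 7·3·5·1 = 105 ≡ 6, so v_2 = 6^{−1} = 2 (mod 11).
  i = 3 (α = 7): (7−3)(7−10)(7−5)(7−9) = 4·(−3)·2·(−2) = 48 ≡ 4, so v_3 = 4^{−1} = 3 (mod 11).
  i = 4 (α = 5): (5−3)(5−10)(5−7)(5−9) = 2·(−5)·(−2)·(−4) = −80 ≡ 8, so v_4 = 8^{−1} = 7 (mod 11).
  i = 5 (α = 9): (9−3)(9−10)(9−7)(9−5) = 6·(−1)·2·4 = −48 ≡ 7, so v_5 = 7^{−1} = 8 (mod 11).
  v = [2, 2, 3, 7, 8].
Step 2: syndromes of r = [6, 4, 7, 9, 5] (all sums mod 11).
  S_0 = Σ v_i r_i = 2·6 + 2·4 + 3·7 + 7·9 + 8·5 = 144 ≡ 1.
  S_1 = Σ v_i α_i r_i = 2·3·6 + 2·10·4 + 3·7·7 + 7·5·9 + 8·9·5 = 938 ≡ 3.
  α_i^2 mod 11 = [9, 1, 5, 3, 4].
  S_2 = Σ v_i α_i^2 r_i = 2·9·6 + 2·1·4 + 3·5·7 + 7·3·9 + 8·4·5 = 570 ≡ 9.
  S = (1, 3, 9) ≠ 0, so r is not a codeword (an error is present).
Step 3: locate the error. For a single error e at position i, S_ℓ = v_i·e·α_i^ℓ, so α_err = S_1/S_0.
  S_0^{−1} = 1^{−1} = 1 (mod 11), so α_err = 3·1 = 3 ≡ 3 = α_1. Error position i = 1.
  Consistency check: S_2/S_1 = 9·4 = 36 ≡ 3 = α_err ✓ (single-error assumption holds).
Step 4: error magnitude e = S_0/v_1 = S_0·∏_{j≠1}(α_1 − α_j) = 1·6 = 6 ≡ 6 (mod 11).
Step 5: correct position 1: c_1 = r_1 − e = 6 − 6 ≡ 0 (mod 11). Hence c = [0, 4, 7, 9, 5].
  Check: interpolating c through the α_i gives m(x) = 3 + 10·x (degree < 2) with m(α_i) = c_i for every i, so c is indeed a codeword.


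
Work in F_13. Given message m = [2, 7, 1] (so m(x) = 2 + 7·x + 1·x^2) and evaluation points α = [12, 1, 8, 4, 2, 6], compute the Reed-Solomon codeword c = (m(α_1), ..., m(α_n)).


c = [9, 10, 5, 7, 7, 2]

Message polynomial: m(x) = 2 + 7·x + 1·x^2 (mod 13).
For each evaluation point α_i, compute m(α_i) mod 13:
  α_1 = 12: Horner steps 1 → 6 → 9, so m(12) = 9.
  α_2 = 1: Horner steps 1 → 8 → 10, so m(1) = 10.
  α_3 = 8: Horner steps 1 → 2 → 5, so m(8) = 5.
  α_4 = 4: Horner steps 1 → 11 → 7, so m(4) = 7.
  α_5 = 2: Horner steps 1 → 9 → 7, so m(2) = 7.
  α_6 = 6: Horner steps 1 → 0 → 2, so m(6) = 2.
Codeword c = [9, 10, 5, 7, 7, 2] ∈ F_13^6.


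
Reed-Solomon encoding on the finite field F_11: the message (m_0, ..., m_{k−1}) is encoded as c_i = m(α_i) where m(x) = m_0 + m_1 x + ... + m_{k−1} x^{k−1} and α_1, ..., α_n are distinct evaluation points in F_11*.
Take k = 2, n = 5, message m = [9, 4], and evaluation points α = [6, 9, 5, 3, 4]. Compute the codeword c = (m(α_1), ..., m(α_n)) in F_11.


c = [0, 1, 7, 10, 3]

Message polynomial: m(x) = 9 + 4·x (mod 11).
For each evaluation point α_i, compute m(α_i) mod 11:
  α_1 = 6: Horner steps 4 → 0, so m(6) = 0.
  α_2 = 9: Horner steps 4 → 1, so m(9) = 1.
  α_3 = 5: Horner steps 4 → 7, so m(5) = 7.
  α_4 = 3: Horner steps 4 → 10, so m(3) = 10.
  α_5 = 4: Horner steps 4 → 3, so m(4) = 3.
Codeword c = [0, 1, 7, 10, 3] ∈ F_11^5.


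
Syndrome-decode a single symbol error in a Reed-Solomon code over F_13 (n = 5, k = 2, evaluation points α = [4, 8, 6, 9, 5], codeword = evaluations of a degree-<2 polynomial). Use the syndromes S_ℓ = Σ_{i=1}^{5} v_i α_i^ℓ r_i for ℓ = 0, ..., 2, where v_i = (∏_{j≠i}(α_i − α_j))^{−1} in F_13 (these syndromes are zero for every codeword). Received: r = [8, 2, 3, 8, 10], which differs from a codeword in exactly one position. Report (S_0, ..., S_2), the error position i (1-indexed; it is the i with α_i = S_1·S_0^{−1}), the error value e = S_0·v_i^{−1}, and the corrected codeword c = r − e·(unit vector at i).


S = (4, 3, 12), error at position 1, error magnitude e = 4, c = [4, 2, 3, 8, 10].

Step 1: column multipliers v_i = (∏_{j≠i}(α_i − α_j))^{−1} mod 13.
  i = 1 (α = 4): (4−8)(4−6)(4−9)(4−5) = (−4)·(−2)·(−5)·(−1) = 40 ≡ 1, so v_1 = 1^{−1} = 1 (mod 13).
  i = 2 (α = 8): (8−4)(8−6)(8−9)(8−5) = 4·2·(−1)·3 = −24 ≡ 2, so v_2 = 2^{−1} = 7 (mod 13).
  i = 3 (α = 6): (6−4)(6−8)(6−9)(6−5) = 2·(−2)·(−3)·1 = 12 ≡ 12, so v_3 = 12^{−1} = 12 (mod 13).
  i = 4 (α = 9): (9−4)(9−8)(9−6)(9−5) = 5·1·3·4 = 60 ≡ 8, so v_4 = 8^{−1} = 5 (mod 13).
  i = 5 (α = 5): (5−4)(5−8)(5−6)(5−9) = 1·(−3)·(−1)·(−4) = −12 ≡ 1, so v_5 = 1^{−1} = 1 (mod 13).
  v = [1, 7, 12, 5, 1].
Step 2: syndromes of r = [8, 2, 3, 8, 10] (all sums mod 13).
  S_0 = Σ v_i r_i = 1·8 + 7·2 + 12·3 + 5·8 + 1·10 = 108 ≡ 4.
  S_1 = Σ v_i α_i r_i = 1·4·8 + 7·8·2 + 12·6·3 + 5·9·8 + 1·5·10 = 770 ≡ 3.
  α_i^2 mod 13 = [3, 12, 10, 3, 12].
  S_2 = Σ v_i α_i^2 r_i = 1·3·8 + 7·12·2 + 12·10·3 + 5·3·8 + 1·12·10 = 792 ≡ 12.
  S = (4, 3, 12) ≠ 0, so r is not a codeword (an error is present).
Step 3: locate the error. For a single error e at position i, S_ℓ = v_i·e·α_i^ℓ, so α_err = S_1/S_0.
  S_0^{−1} = 4^{−1} = 10 (mod 13), so α_err = 3·10 = 30 ≡ 4 = α_1. Error position i = 1.
  Consistency check: S_2/S_1 = 12·9 = 108 ≡ 4 = α_err ✓ (single-error assumption holds).
Step 4: error magnitude e = S_0/v_1 = S_0·∏_{j≠1}(α_1 − α_j) = 4·1 = 4 ≡ 4 (mod 13).
Step 5: correct position 1: c_1 = r_1 − e = 8 − 4 ≡ 4 (mod 13). Hence c = [4, 2, 3, 8, 10].
  Check: interpolating c through the α_i gives m(x) = 6 + 6·x (degree < 2) with m(α_i) = c_i for every i, so c is indeed a codeword.


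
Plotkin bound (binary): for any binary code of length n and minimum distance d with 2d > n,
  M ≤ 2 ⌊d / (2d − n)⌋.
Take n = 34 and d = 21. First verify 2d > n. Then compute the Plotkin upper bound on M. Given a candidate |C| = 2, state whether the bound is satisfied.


Plotkin bound M ≤ 4; given |C| = 2 ≤ bound (satisfied).

Check applicability: 2d = 42, n = 34.
2d − n = 8 > 0, so Plotkin applies.
Compute d/(2d−n) = 21/8 ≈ 2.6250.
⌊d/(2d−n)⌋ = 2.
Plotkin bound: M ≤ 2·2 = 4.
Given |C| = 2, check: satisfied.
This |C| is below the Plotkin bound.


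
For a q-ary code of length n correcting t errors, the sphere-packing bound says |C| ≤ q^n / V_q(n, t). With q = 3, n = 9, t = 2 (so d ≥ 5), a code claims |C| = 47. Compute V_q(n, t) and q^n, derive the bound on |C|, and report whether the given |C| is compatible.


V_q(n, t) = 163, q^n = 19683, Hamming bound = 120, |C| = 47 ≤ bound (satisfied).

Step 1: Compute V_q(n, t) = Σ_{j=0}^2 C(n, j) (q−1)^j.
  j = 0: C(9,0)·(2)^0 = 1·1 = 1.
  j = 1: C(9,1)·(2)^1 = 9·2 = 18.
  j = 2: C(9,2)·(2)^2 = 36·4 = 144.
  V_q(n, t) = 1 + 18 + 144 = 163.
Step 2: q^n = 3^9 = 19683.
Step 3: Hamming bound ⌊q^n / V_q(n,t)⌋ = ⌊19683/163⌋ = 120.
Step 4: Compare |C| = 47 to 120: satisfied.
The claimed |C| lies below the Hamming bound.


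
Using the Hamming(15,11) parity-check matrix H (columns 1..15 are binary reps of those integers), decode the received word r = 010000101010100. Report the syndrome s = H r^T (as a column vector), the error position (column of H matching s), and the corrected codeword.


s = (1, 0, 1, 0)^T, error position = 10, corrected codeword c = 010000101110100

Compute s = H r^T mod 2 one row at a time:
  s_1 = 0 + 1 + 0 + 1 + 0 + 1 + 0 + 0 = 3 ≡ 1 (mod 2).
  s_2 = 0 + 0 + 0 + 1 + 0 + 1 + 0 + 0 = 2 ≡ 0 (mod 2).
  s_3 = 1 + 0 + 0 + 1 + 0 + 1 + 0 + 0 = 3 ≡ 1 (mod 2).
  s_4 = 0 + 0 + 0 + 1 + 1 + 1 + 1 + 0 = 4 ≡ 0 (mod 2).
s = (1, 0, 1, 0)^T — this equals column 10 of H (binary 1010), so error is at position 10.
Correct: flip bit 10 of r = 010000101010100 to get c = 010000101110100.


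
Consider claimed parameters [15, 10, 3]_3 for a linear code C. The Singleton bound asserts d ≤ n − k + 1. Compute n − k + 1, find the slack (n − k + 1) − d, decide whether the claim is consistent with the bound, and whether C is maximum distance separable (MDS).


Singleton RHS = n − k + 1 = 6, slack = 3, bound satisfied, not MDS.

Singleton bound: d ≤ n − k + 1.
Here n = 15, k = 10, so n − k + 1 = 6.
Given d = 3, check d ≤ 6: YES.
Slack = (n − k + 1) − d = 3.
The code is NOT MDS (slack = 3 > 0).
Description: the claimed parameters are [15, 10, 3]_3; such a code would be non-MDS.


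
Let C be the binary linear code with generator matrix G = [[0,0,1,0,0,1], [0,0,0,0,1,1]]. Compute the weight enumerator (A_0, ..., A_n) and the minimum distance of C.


Weight distribution: A_0 = 1, A_2 = 3. Minimum distance d = 2.

Enumerate all 2^2 = 4 messages m ∈ F_2^2.
For each, compute codeword c = mG in F_2^6, then tally its weight.
  m = 00 → c = 000000, weight = 0.
  m = 10 → c = 001001, weight = 2.
  m = 01 → c = 000011, weight = 2.
  m = 11 → c = 001010, weight = 2.
Tally weights:
  weight 0: 1 codewords.
  weight 2: 3 codewords.
Minimum distance d = smallest w > 0 with A_w > 0 = 2.
Sanity: Σ A_w = 4 = 2^2 = 4 ✓.


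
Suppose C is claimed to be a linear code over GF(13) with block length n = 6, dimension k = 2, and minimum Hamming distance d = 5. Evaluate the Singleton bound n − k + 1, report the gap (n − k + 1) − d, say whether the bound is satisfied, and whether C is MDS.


Singleton RHS = n − k + 1 = 5, slack = 0, bound satisfied, MDS.

Singleton bound: d ≤ n − k + 1.
Here n = 6, k = 2, so n − k + 1 = 5.
Given d = 5, check d ≤ 5: YES.
Slack = (n − k + 1) − d = 0.
The code is MDS (slack = 0).
Description: the claimed parameters are [6, 2, 5]_13; such a code would be MDS (meets Singleton bound).


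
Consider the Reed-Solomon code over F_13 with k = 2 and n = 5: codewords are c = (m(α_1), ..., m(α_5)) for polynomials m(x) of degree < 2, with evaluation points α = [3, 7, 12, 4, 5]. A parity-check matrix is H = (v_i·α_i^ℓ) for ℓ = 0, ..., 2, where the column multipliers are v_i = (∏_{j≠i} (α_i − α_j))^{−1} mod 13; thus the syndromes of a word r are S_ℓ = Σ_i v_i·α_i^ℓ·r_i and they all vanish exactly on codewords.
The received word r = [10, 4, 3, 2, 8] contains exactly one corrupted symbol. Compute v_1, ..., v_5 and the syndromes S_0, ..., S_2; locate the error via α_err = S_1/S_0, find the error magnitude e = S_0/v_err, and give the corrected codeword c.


S = (7, 9, 6), error at position 5, error magnitude e = 1, c = [10, 4, 3, 2, 7].

Step 1: column multipliers v_i = (∏_{j≠i}(α_i − α_j))^{−1} mod 13.
  i = 1 (α = 3): (3−7)(3−12)(3−4)(3−5) = (−4)·(−9)·(−1)·(−2) = 72 ≡ 7, so v_1 = 7^{−1} = 2 (mod 13).
  i = 2 (α = 7): (7−3)(7−12)(7−4)(7−5) = 4·(−5)·3·2 = −120 ≡ 10, so v_2 = 10^{−1} = 4 (mod 13).
  i = 3 (α = 12): (12−3)(12−7)(12−4)(12−5) = 9·5·8·7 = 2520 ≡ 11, so v_3 = 11^{−1} = 6 (mod 13).
  i = 4 (α = 4): (4−3)(4−7)(4−12)(4−5) = 1·(−3)·(−8)·(−1) = −24 ≡ 2, so v_4 = 2^{−1} = 7 (mod 13).
  i = 5 (α = 5): (5−3)(5−7)(5−12)(5−4) = 2·(−2)·(−7)·1 = 28 ≡ 2, so v_5 = 2^{−1} = 7 (mod 13).
  v = [2, 4, 6, 7, 7].
Step 2: syndromes of r = [10, 4, 3, 2, 8] (all sums mod 13).
  S_0 = Σ v_i r_i = 2·10 + 4·4 + 6·3 + 7·2 + 7·8 = 124 ≡ 7.
  S_1 = Σ v_i α_i r_i = 2·3·10 + 4·7·4 + 6·12·3 + 7·4·2 + 7·5·8 = 724 ≡ 9.
  α_i^2 mod 13 = [9, 10, 1, 3, 12].
  S_2 = Σ v_i α_i^2 r_i = 2·9·10 + 4·10·4 + 6·1·3 + 7·3·2 + 7·12·8 = 1072 ≡ 6.
  S = (7, 9, 6) ≠ 0, so r is not a codeword (an error is present).
Step 3: locate the error. For a single error e at position i, S_ℓ = v_i·e·α_i^ℓ, so α_err = S_1/S_0.
  S_0^{−1} = 7^{−1} = 2 (mod 13), so α_err = 9·2 = 18 ≡ 5 = α_5. Error position i = 5.
  Consistency check: S_2/S_1 = 6·3 = 18 ≡ 5 = α_err ✓ (single-error assumption holds).
Step 4: error magnitude e = S_0/v_5 = S_0·∏_{j≠5}(α_5 − α_j) = 7·2 = 14 ≡ 1 (mod 13).
Step 5: correct position 5: c_5 = r_5 − e = 8 − 1 ≡ 7 (mod 13). Hence c = [10, 4, 3, 2, 7].
  Check: interpolating c through the α_i gives m(x) = 8 + 5·x (degree < 2) with m(α_i) = c_i for every i, so c is indeed a codeword.


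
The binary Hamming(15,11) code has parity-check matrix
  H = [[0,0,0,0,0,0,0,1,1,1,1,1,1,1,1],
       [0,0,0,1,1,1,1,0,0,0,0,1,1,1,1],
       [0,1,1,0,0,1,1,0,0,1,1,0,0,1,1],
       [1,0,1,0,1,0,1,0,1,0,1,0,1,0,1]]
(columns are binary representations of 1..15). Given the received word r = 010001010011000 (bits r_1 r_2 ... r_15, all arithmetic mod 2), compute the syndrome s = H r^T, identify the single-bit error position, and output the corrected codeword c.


s = (1, 0, 1, 1)^T, error position = 11, corrected codeword c = 010001010001000

Compute s = H r^T mod 2 one row at a time:
  s_1 = 1 + 0 + 0 + 1 + 1 + 0 + 0 + 0 = 3 ≡ 1 (mod 2).
  s_2 = 0 + 0 + 1 + 0 + 1 + 0 + 0 + 0 = 2 ≡ 0 (mod 2).
  s_3 = 1 + 0 + 1 + 0 + 0 + 1 + 0 + 0 = 3 ≡ 1 (mod 2).
  s_4 = 0 + 0 + 0 + 0 + 0 + 1 + 0 + 0 = 1 ≡ 1 (mod 2).
s = (1, 0, 1, 1)^T — this equals column 11 of H (binary 1011), so error is at position 11.
Correct: flip bit 11 of r = 010001010011000 to get c = 010001010001000.


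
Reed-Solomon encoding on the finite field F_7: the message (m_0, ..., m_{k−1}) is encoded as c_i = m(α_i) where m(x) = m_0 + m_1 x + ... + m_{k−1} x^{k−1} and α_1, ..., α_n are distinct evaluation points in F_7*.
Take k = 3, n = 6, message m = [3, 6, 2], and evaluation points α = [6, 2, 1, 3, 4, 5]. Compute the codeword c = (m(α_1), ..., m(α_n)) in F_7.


c = [6, 2, 4, 4, 3, 6]

Message polynomial: m(x) = 3 + 6·x + 2·x^2 (mod 7).
For each evaluation point α_i, compute m(α_i) mod 7:
  α_1 = 6: Horner steps 2 → 4 → 6, so m(6) = 6.
  α_2 = 2: Horner steps 2 → 3 → 2, so m(2) = 2.
  α_3 = 1: Horner steps 2 → 1 → 4, so m(1) = 4.
  α_4 = 3: Horner steps 2 → 5 → 4, so m(3) = 4.
  α_5 = 4: Horner steps 2 → 0 → 3, so m(4) = 3.
  α_6 = 5: Horner steps 2 → 2 → 6, so m(5) = 6.
Codeword c = [6, 2, 4, 4, 3, 6] ∈ F_7^6.


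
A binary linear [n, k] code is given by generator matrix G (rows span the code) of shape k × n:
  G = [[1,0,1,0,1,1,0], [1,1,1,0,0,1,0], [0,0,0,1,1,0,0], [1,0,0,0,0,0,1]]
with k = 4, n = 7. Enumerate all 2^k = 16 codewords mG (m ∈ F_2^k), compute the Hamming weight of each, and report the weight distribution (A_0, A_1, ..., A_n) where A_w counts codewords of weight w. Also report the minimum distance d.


Weight distribution: A_0 = 1, A_2 = 4, A_4 = 9, A_6 = 2. Minimum distance d = 2.

Enumerate all 2^4 = 16 messages m ∈ F_2^4.
For each, compute codeword c = mG in F_2^7, then tally its weight.
  m = 0000 → c = 0000000, weight = 0.
  m = 1000 → c = 1010110, weight = 4.
  m = 0100 → c = 1110010, weight = 4.
  m = 1100 → c = 0100100, weight = 2.
  m = 0010 → c = 0001100, weight = 2.
  m = 1010 → c = 1011010, weight = 4.
  m = 0110 → c = 1111110, weight = 6.
  m = 1110 → c = 0101000, weight = 2.
  m = 0001 → c = 1000001, weight = 2.
  m = 1001 → c = 0010111, weight = 4.
  m = 0101 → c = 0110011, weight = 4.
  m = 1101 → c = 1100101, weight = 4.
  m = 0011 → c = 1001101, weight = 4.
  m = 1011 → c = 0011011, weight = 4.
  m = 0111 → c = 0111111, weight = 6.
  m = 1111 → c = 1101001, weight = 4.
Tally weights:
  weight 0: 1 codewords.
  weight 2: 4 codewords.
  weight 4: 9 codewords.
  weight 6: 2 codewords.
Minimum distance d = smallest w > 0 with A_w > 0 = 2.
Sanity: Σ A_w = 16 = 2^4 = 16 ✓.


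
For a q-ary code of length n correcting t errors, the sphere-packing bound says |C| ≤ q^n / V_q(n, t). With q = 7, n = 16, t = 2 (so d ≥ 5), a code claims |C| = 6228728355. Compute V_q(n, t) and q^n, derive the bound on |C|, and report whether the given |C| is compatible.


V_q(n, t) = 4417, q^n = 33232930569601, Hamming bound = 7523869270, |C| = 6228728355 ≤ bound (satisfied).

Step 1: Compute V_q(n, t) = Σ_{j=0}^2 C(n, j) (q−1)^j.
  j = 0: C(16,0)·(6)^0 = 1·1 = 1.
  j = 1: C(16,1)·(6)^1 = 16·6 = 96.
  j = 2: C(16,2)·(6)^2 = 120·36 = 4320.
  V_q(n, t) = 1 + 96 + 4320 = 4417.
Step 2: q^n = 7^16 = 33232930569601.
Step 3: Hamming bound ⌊q^n / V_q(n,t)⌋ = ⌊33232930569601/4417⌋ = 7523869270.
Step 4: Compare |C| = 6228728355 to 7523869270: satisfied.
The claimed |C| lies below the Hamming bound.


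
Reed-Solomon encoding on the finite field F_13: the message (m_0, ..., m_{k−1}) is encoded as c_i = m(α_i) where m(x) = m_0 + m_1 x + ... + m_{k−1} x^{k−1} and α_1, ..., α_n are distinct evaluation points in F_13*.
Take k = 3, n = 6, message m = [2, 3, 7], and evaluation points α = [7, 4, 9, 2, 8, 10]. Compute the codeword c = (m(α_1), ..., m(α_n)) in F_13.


c = [2, 9, 11, 10, 6, 4]

Message polynomial: m(x) = 2 + 3·x + 7·x^2 (mod 13).
For each evaluation point α_i, compute m(α_i) mod 13:
  α_1 = 7: Horner steps 7 → 0 → 2, so m(7) = 2.
  α_2 = 4: Horner steps 7 → 5 → 9, so m(4) = 9.
  α_3 = 9: Horner steps 7 → 1 → 11, so m(9) = 11.
  α_4 = 2: Horner steps 7 → 4 → 10, so m(2) = 10.
  α_5 = 8: Horner steps 7 → 7 → 6, so m(8) = 6.
  α_6 = 10: Horner steps 7 → 8 → 4, so m(10) = 4.
Codeword c = [2, 9, 11, 10, 6, 4] ∈ F_13^6.


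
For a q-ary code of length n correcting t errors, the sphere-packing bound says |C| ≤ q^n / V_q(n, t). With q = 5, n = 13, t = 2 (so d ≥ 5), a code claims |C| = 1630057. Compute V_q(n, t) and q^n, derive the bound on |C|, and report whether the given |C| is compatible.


V_q(n, t) = 1301, q^n = 1220703125, Hamming bound = 938280, |C| = 1630057 > bound (violated).

Step 1: Compute V_q(n, t) = Σ_{j=0}^2 C(n, j) (q−1)^j.
  j = 0: C(13,0)·(4)^0 = 1·1 = 1.
  j = 1: C(13,1)·(4)^1 = 13·4 = 52.
  j = 2: C(13,2)·(4)^2 = 78·16 = 1248.
  V_q(n, t) = 1 + 52 + 1248 = 1301.
Step 2: q^n = 5^13 = 1220703125.
Step 3: Hamming bound ⌊q^n / V_q(n,t)⌋ = ⌊1220703125/1301⌋ = 938280.
Step 4: Compare |C| = 1630057 to 938280: violated.
The claimed |C| lies above the Hamming bound, so no 5-ary code of length 13 with d ≥ 5 can have 1630057 codewords.


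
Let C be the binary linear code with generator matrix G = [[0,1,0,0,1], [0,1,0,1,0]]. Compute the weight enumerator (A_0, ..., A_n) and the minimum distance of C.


Weight distribution: A_0 = 1, A_2 = 3. Minimum distance d = 2.

Enumerate all 2^2 = 4 messages m ∈ F_2^2.
For each, compute codeword c = mG in F_2^5, then tally its weight.
  m = 00 → c = 00000, weight = 0.
  m = 10 → c = 01001, weight = 2.
  m = 01 → c = 01010, weight = 2.
  m = 11 → c = 00011, weight = 2.
Tally weights:
  weight 0: 1 codewords.
  weight 2: 3 codewords.
Minimum distance d = smallest w > 0 with A_w > 0 = 2.
Sanity: Σ A_w = 4 = 2^2 = 4 ✓.


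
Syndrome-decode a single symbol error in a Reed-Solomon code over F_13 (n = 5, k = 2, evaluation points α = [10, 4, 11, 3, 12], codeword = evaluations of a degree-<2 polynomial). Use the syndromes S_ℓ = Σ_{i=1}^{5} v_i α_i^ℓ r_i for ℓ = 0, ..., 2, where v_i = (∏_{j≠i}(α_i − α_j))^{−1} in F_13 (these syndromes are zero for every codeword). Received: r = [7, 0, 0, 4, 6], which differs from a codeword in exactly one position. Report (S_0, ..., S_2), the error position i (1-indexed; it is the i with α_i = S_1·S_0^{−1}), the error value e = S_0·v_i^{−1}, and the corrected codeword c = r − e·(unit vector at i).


S = (8, 6, 11), error at position 2, error magnitude e = 3, c = [7, 10, 0, 4, 6].

Step 1: column multipliers v_i = (∏_{j≠i}(α_i − α_j))^{−1} mod 13.
  i = 1 (α = 10): (10−4)(10−11)(10−3)(10−12) = 6·(−1)·7·(−2) = 84 ≡ 6, so v_1 = 6^{−1} = 11 (mod 13).
  i = 2 (α = 4): (4−10)(4−11)(4−3)(4−12) = (−6)·(−7)·1·(−8) = −336 ≡ 2, so v_2 = 2^{−1} = 7 (mod 13).
  i = 3 (α = 11): (11−10)(11−4)(11−3)(11−12) = 1·7·8·(−1) = −56 ≡ 9, so v_3 = 9^{−1} = 3 (mod 13).
  i = 4 (α = 3): (3−10)(3−4)(3−11)(3−12) = (−7)·(−1)·(−8)·(−9) = 504 ≡ 10, so v_4 = 10^{−1} = 4 (mod 13).
  i = 5 (α = 12): (12−10)(12−4)(12−11)(12−3) = 2·8·1·9 = 144 ≡ 1, so v_5 = 1^{−1} = 1 (mod 13).
  v = [11, 7, 3, 4, 1].
Step 2: syndromes of r = [7, 0, 0, 4, 6] (all sums mod 13).
  S_0 = Σ v_i r_i = 11·7 + 7·0 + 3·0 + 4·4 + 1·6 = 99 ≡ 8.
  S_1 = Σ v_i α_i r_i = 11·10·7 + 7·4·0 + 3·11·0 + 4·3·4 + 1·12·6 = 890 ≡ 6.
  α_i^2 mod 13 = [9, 3, 4, 9, 1].
  S_2 = Σ v_i α_i^2 r_i = 11·9·7 + 7·3·0 + 3·4·0 + 4·9·4 + 1·1·6 = 843 ≡ 11.
  S = (8, 6, 11) ≠ 0, so r is not a codeword (an error is present).
Step 3: locate the error. For a single error e at position i, S_ℓ = v_i·e·α_i^ℓ, so α_err = S_1/S_0.
  S_0^{−1} = 8^{−1} = 5 (mod 13), so α_err = 6·5 = 30 ≡ 4 = α_2. Error position i = 2.
  Consistency check: S_2/S_1 = 11·11 = 121 ≡ 4 = α_err ✓ (single-error assumption holds).
Step 4: error magnitude e = S_0/v_2 = S_0·∏_{j≠2}(α_2 − α_j) = 8·2 = 16 ≡ 3 (mod 13).
Step 5: correct position 2: c_2 = r_2 − e = 0 − 3 ≡ 10 (mod 13). Hence c = [7, 10, 0, 4, 6].
  Check: interpolating c through the α_i gives m(x) = 12 + 6·x (degree < 2) with m(α_i) = c_i for every i, so c is indeed a codeword.


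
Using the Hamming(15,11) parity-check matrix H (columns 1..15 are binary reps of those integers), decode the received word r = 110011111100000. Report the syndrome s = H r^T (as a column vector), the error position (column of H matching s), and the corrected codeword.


s = (1, 1, 0, 0)^T, error position = 12, corrected codeword c = 110011111101000

Compute s = H r^T mod 2 one row at a time:
  s_1 = 1 + 1 + 1 + 0 + 0 + 0 + 0 + 0 = 3 ≡ 1 (mod 2).
  s_2 = 0 + 1 + 1 + 1 + 0 + 0 + 0 + 0 = 3 ≡ 1 (mod 2).
  s_3 = 1 + 0 + 1 + 1 + 1 + 0 + 0 + 0 = 4 ≡ 0 (mod 2).
  s_4 = 1 + 0 + 1 + 1 + 1 + 0 + 0 + 0 = 4 ≡ 0 (mod 2).
s = (1, 1, 0, 0)^T — this equals column 12 of H (binary 1100), so error is at position 12.
Correct: flip bit 12 of r = 110011111100000 to get c = 110011111101000.


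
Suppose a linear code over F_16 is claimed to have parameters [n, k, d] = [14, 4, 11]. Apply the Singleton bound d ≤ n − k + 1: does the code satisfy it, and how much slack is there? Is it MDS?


Singleton RHS = n − k + 1 = 11, slack = 0, bound satisfied, MDS.

Singleton bound: d ≤ n − k + 1.
Here n = 14, k = 4, so n − k + 1 = 11.
Given d = 11, check d ≤ 11: YES.
Slack = (n − k + 1) − d = 0.
The code is MDS (slack = 0).
Description: the claimed parameters are [14, 4, 11]_16; such a code would be MDS (meets Singleton bound).


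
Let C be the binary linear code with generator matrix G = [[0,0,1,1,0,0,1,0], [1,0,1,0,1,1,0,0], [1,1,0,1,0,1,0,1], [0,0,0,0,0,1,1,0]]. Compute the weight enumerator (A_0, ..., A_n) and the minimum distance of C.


Weight distribution: A_0 = 1, A_2 = 1, A_3 = 3, A_4 = 5, A_5 = 4, A_6 = 1, A_7 = 1. Minimum distance d = 2.

Enumerate all 2^4 = 16 messages m ∈ F_2^4.
For each, compute codeword c = mG in F_2^8, then tally its weight.
  m = 0000 → c = 00000000, weight = 0.
  m = 1000 → c = 00110010, weight = 3.
  m = 0100 → c = 10101100, weight = 4.
  m = 1100 → c = 10011110, weight = 5.
  m = 0010 → c = 11010101, weight = 5.
  m = 1010 → c = 11100111, weight = 6.
  m = 0110 → c = 01111001, weight = 5.
  m = 1110 → c = 01001011, weight = 4.
  m = 0001 → c = 00000110, weight = 2.
  m = 1001 → c = 00110100, weight = 3.
  m = 0101 → c = 10101010, weight = 4.
  m = 1101 → c = 10011000, weight = 3.
  m = 0011 → c = 11010011, weight = 5.
  m = 1011 → c = 11100001, weight = 4.
  m = 0111 → c = 01111111, weight = 7.
  m = 1111 → c = 01001101, weight = 4.
Tally weights:
  weight 0: 1 codewords.
  weight 2: 1 codewords.
  weight 3: 3 codewords.
  weight 4: 5 codewords.
  weight 5: 4 codewords.
  weight 6: 1 codewords.
  weight 7: 1 codewords.
Minimum distance d = smallest w > 0 with A_w > 0 = 2.
Sanity: Σ A_w = 16 = 2^4 = 16 ✓.


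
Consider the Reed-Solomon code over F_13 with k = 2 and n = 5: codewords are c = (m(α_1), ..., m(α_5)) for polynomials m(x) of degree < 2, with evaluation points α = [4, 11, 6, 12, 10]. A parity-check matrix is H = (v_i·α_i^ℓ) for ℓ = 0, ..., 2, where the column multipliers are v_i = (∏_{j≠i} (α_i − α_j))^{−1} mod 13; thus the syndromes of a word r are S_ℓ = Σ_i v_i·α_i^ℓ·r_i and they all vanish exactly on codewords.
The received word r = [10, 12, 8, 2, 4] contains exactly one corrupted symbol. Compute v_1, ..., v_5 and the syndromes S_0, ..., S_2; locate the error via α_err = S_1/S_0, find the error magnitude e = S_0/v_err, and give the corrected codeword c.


S = (12, 2, 9), error at position 2, error magnitude e = 9, c = [10, 3, 8, 2, 4].

Step 1: column multipliers v_i = (∏_{j≠i}(α_i − α_j))^{−1} mod 13.
  i = 1 (α = 4): (4−11)(4−6)(4−12)(4−10) = (−7)·(−2)·(−8)·(−6) = 672 ≡ 9, so v_1 = 9^{−1} = 3 (mod 13).
  i = 2 (α = 11): (11−4)(11−6)(11−12)(11−10) = 7·5·(−1)·1 = −35 ≡ 4, so v_2 = 4^{−1} = 10 (mod 13).
  i = 3 (α = 6): (6−4)(6−11)(6−12)(6−10) = 2·(−5)·(−6)·(−4) = −240 ≡ 7, so v_3 = 7^{−1} = 2 (mod 13).
  i = 4 (α = 12): (12−4)(12−11)(12−6)(12−10) = 8·1·6·2 = 96 ≡ 5, so v_4 = 5^{−1} = 8 (mod 13).
  i = 5 (α = 10): (10−4)(10−11)(10−6)(10−12) = 6·(−1)·4·(−2) = 48 ≡ 9, so v_5 = 9^{−1} = 3 (mod 13).
  v = [3, 10, 2, 8, 3].
Step 2: syndromes of r = [10, 12, 8, 2, 4] (all sums mod 13).
  S_0 = Σ v_i r_i = 3·10 + 10·12 + 2·8 + 8·2 + 3·4 = 194 ≡ 12.
  S_1 = Σ v_i α_i r_i = 3·4·10 + 10·11·12 + 2·6·8 + 8·12·2 + 3·10·4 = 1848 ≡ 2.
  α_i^2 mod 13 = [3, 4, 10, 1, 9].
  S_2 = Σ v_i α_i^2 r_i = 3·3·10 + 10·4·12 + 2·10·8 + 8·1·2 + 3·9·4 = 854 ≡ 9.
  S = (12, 2, 9) ≠ 0, so r is not a codeword (an error is present).
Step 3: locate the error. For a single error e at position i, S_ℓ = v_i·e·α_i^ℓ, so α_err = S_1/S_0.
  S_0^{−1} = 12^{−1} = 12 (mod 13), so α_err = 2·12 = 24 ≡ 11 = α_2. Error position i = 2.
  Consistency check: S_2/S_1 = 9·7 = 63 ≡ 11 = α_err ✓ (single-error assumption holds).
Step 4: error magnitude e = S_0/v_2 = S_0·∏_{j≠2}(α_2 − α_j) = 12·4 = 48 ≡ 9 (mod 13).
Step 5: correct position 2: c_2 = r_2 − e = 12 − 9 ≡ 3 (mod 13). Hence c = [10, 3, 8, 2, 4].
  Check: interpolating c through the α_i gives m(x) = 1 + 12·x (degree < 2) with m(α_i) = c_i for every i, so c is indeed a codeword.
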